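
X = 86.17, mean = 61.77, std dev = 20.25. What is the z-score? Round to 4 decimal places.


z = (X - mu) / sigma
X - mu = 86.17 - 61.77 = 24.4
z = 24.4 / 20.25 = 488/405 ≈ 1.204938

1.2049


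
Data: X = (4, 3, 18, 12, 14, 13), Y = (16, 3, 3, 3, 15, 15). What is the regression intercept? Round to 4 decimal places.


a = ybar - b*xbar, where b = sum((xi-xbar)(yi-ybar)) / sum((xi-xbar)^2)
n = 6, xbar = 64/6 = 32/3 ≈ 10.666667, ybar = 55/6 ≈ 9.166667
Sxy = sum((xi-xbar)(yi-ybar)) = -56/3 ≈ -18.666667
Sxx = sum((xi-xbar)^2) = 526/3 ≈ 175.333333
b = Sxy / Sxx = -28/263 ≈ -0.106464
a = 9.166667 - (-0.106464) * 10.666667 = 5419/526 ≈ 10.302281

10.3023


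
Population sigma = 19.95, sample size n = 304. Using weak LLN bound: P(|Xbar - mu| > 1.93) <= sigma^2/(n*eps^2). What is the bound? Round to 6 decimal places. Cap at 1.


bound = min(1, sigma^2/(n*eps^2))
sigma^2 = 19.95^2 = 398.0025
n*eps^2 = 304 * 1.93^2 = 304 * 3.7249 = 1132.3696
sigma^2/(n*eps^2) = 398.0025 / 1132.3696 ≈ 0.35147756

0.351478


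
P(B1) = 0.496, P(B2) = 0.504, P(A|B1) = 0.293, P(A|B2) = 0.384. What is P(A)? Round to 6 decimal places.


P(A) = P(A|B1)*P(B1) + P(A|B2)*P(B2)
P(A|B1)*P(B1) = 0.293 * 0.496 = 0.145328
P(A|B2)*P(B2) = 0.384 * 0.504 = 0.193536
P(A) = 0.145328 + 0.193536 = 0.338864

0.338864


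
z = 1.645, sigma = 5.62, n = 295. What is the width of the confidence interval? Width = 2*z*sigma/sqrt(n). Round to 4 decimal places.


width = 2*z*sigma/sqrt(n)
2*z*sigma = 2 * 1.645 * 5.62 = 18.4898
sqrt(295) ≈ 17.175564
width = 18.4898 / 17.175564 ≈ 1.076518

1.0765


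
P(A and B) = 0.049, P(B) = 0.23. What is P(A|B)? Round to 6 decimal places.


P(A|B) = P(A and B) / P(B) = 0.049 / 0.23 = 49/230 ≈ 0.21304348

0.213043


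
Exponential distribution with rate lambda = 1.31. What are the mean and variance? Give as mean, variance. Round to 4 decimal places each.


mean = 1/lam, var = 1/lam^2
mean = 1 / 1.31 = 100/131 ≈ 0.763359
lam^2 = 1.31^2 = 1.7161
var = 1 / 1.7161 ≈ 0.582717

0.7634, 0.5827


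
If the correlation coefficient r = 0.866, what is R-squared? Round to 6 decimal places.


R^2 = r^2 = (0.866)^2 = 0.749956

0.749956


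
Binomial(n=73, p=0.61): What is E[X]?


E[X] = n*p = 73 * 0.61 = 44.53

44.53


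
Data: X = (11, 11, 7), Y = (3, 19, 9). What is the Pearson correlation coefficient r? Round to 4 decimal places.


r = sum((xi-xbar)(yi-ybar)) / sqrt(sum((xi-xbar)^2) * sum((yi-ybar)^2))
n = 3, xbar = 29/3 ≈ 9.666667, ybar = 31/3 ≈ 10.333333
Sxy = sum((xi-xbar)(yi-ybar)) = 16/3 ≈ 5.333333
Sxx = sum((xi-xbar)^2) = 32/3 ≈ 10.666667
Syy = sum((yi-ybar)^2) = 392/3 ≈ 130.666667
sqrt(Sxx*Syy) = 112/3 ≈ 37.333333
r = Sxy / sqrt(Sxx*Syy) = 5.333333 / 37.333333 = 1/7 ≈ 0.142857

0.1429


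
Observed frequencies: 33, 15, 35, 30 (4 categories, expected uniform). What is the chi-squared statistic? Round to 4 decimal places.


chi2 = sum((O-E)^2/E), E = total/4
total = 113, E = 113/4 = 28.25
(33 - 28.25)^2 / 28.25 = 22.5625 / 28.25 = 361/452 ≈ 0.798673
(15 - 28.25)^2 / 28.25 = 175.5625 / 28.25 = 2809/452 ≈ 6.214602
(35 - 28.25)^2 / 28.25 = 45.5625 / 28.25 = 729/452 ≈ 1.612832
(30 - 28.25)^2 / 28.25 = 3.0625 / 28.25 = 49/452 ≈ 0.108407
chi2 = 987/113 ≈ 8.734513

8.7345


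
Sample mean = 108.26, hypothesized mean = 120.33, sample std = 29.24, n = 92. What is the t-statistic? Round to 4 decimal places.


t = (xbar - mu0) / (s/sqrt(n))
xbar - mu0 = 108.26 - 120.33 = -12.07
sqrt(92) ≈ 9.59166305
s/sqrt(n) = 29.24 / 9.59166305 ≈ 3.04848073
t = -12.07 / 3.04848073 ≈ -3.959349

-3.9593


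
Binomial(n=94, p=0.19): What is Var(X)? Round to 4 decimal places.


Var = n*p*(1-p) = 94 * 0.19 * 0.81 = 14.4666

14.4666


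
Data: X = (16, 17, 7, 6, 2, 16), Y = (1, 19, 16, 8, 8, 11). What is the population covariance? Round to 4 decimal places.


Cov = (1/n)*sum((xi-xbar)(yi-ybar))
n = 6, xbar = 64/6 = 32/3 ≈ 10.666667, ybar = 63/6 = 10.5
sum((xi-xbar)(yi-ybar)) = 19
Cov = 19 / 6 = 19/6 ≈ 3.166667

3.1667


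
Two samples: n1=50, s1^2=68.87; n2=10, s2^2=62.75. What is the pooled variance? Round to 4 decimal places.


sp^2 = ((n1-1)*s1^2 + (n2-1)*s2^2)/(n1+n2-2)
(n1-1)*s1^2 = 49 * 68.87 = 3374.63
(n2-1)*s2^2 = 9 * 62.75 = 564.75
numerator = 3374.63 + 564.75 = 3939.38
n1+n2-2 = 58
sp^2 = 3939.38 / 58 = 196969/2900 ≈ 67.920345

67.9203


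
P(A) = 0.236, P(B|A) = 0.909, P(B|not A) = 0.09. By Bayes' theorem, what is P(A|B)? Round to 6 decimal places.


P(A|B) = P(B|A)*P(A) / P(B), P(B) = P(B|A)*P(A) + P(B|not A)*P(not A)
P(B|A)*P(A) = 0.909 * 0.236 = 0.214524
P(B|not A)*P(not A) = 0.09 * 0.764 = 0.06876
P(B) = 0.214524 + 0.06876 = 0.283284
P(A|B) = 0.214524 / 0.283284 = 5959/7869 ≈ 0.75727538

0.757275


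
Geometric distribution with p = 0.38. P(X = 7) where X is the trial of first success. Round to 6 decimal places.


P = (1-p)^(k-1) * p
(1-p)^(k-1) = 0.62^6 ≈ 0.05680024
P = 0.05680024 * 0.38 ≈ 0.02158409

0.021584


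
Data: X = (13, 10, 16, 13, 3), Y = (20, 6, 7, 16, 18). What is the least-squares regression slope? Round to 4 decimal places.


b = sum((xi-xbar)(yi-ybar)) / sum((xi-xbar)^2)
n = 5, xbar = 55/5 = 11, ybar = 67/5 = 13.4
Sxy = sum((xi-xbar)(yi-ybar)) = -43
Sxx = sum((xi-xbar)^2) = 98
b = Sxy / Sxx = -43/98 ≈ -0.438776

-0.4388


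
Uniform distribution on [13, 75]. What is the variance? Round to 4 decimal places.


Var = (b-a)^2 / 12
(b-a)^2 = (75 - 13)^2 = 3844
Var = 3844/12 ≈ 320.333333

320.3333


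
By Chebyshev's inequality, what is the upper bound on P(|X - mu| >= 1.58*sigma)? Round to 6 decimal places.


P <= 1/k^2
k^2 = 1.58^2 = 2.4964
1/k^2 = 1 / 2.4964 = 2500/6241 ≈ 0.40057683

0.400577


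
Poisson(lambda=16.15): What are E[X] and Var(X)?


E[X] = Var(X) = lambda = 16.15

16.15, 16.15


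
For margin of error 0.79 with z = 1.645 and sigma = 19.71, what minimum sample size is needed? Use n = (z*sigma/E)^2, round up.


z*sigma/E = 1.645 * 19.71 / 0.79 ≈ 41.041709
(z*sigma/E)^2 ≈ 1684.421866
round up: n = 1685

1685


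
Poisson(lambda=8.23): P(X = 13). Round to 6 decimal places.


P = e^(-lam) * lam^k / k!
e^(-8.23) ≈ 0.0002665363
lam^k = 8.23^13 ≈ 794690200665.717400
k! = 13! = 6227020800
P = 0.0002665363 * 794690200665.717400 / 6227020800 ≈ 0.034015

0.034015


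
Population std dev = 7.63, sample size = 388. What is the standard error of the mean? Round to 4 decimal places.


SE = sigma / sqrt(n)
sqrt(388) ≈ 19.697716
SE = 7.63 / 19.697716 ≈ 0.387355

0.3874


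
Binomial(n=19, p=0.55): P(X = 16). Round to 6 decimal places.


P = C(n,k) * p^k * (1-p)^(n-k)
C(19,16) = 969
p^k = 0.55^16 ≈ 0.00007011372
(1-p)^(n-k) = 0.45^3 = 0.091125
P = 969 * 0.00007011372 * 0.091125 ≈ 0.006191

0.006191


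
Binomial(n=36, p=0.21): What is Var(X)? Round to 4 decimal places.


Var = n*p*(1-p) = 36 * 0.21 * 0.79 = 5.9724

5.9724


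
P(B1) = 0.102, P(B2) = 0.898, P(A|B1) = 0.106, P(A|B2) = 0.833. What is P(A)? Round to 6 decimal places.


P(A) = P(A|B1)*P(B1) + P(A|B2)*P(B2)
P(A|B1)*P(B1) = 0.106 * 0.102 = 0.010812
P(A|B2)*P(B2) = 0.833 * 0.898 = 0.748034
P(A) = 0.010812 + 0.748034 = 0.758846

0.758846


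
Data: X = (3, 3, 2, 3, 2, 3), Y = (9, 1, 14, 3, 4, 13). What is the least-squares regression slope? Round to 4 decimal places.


b = sum((xi-xbar)(yi-ybar)) / sum((xi-xbar)^2)
n = 6, xbar = 16/6 = 8/3 ≈ 2.666667, ybar = 44/6 = 22/3 ≈ 7.333333
Sxy = sum((xi-xbar)(yi-ybar)) = -10/3 ≈ -3.333333
Sxx = sum((xi-xbar)^2) = 4/3 ≈ 1.333333
b = Sxy / Sxx = -2.5

-2.5000


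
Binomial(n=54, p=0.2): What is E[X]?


E[X] = n*p = 54 * 0.2 = 10.8

10.8


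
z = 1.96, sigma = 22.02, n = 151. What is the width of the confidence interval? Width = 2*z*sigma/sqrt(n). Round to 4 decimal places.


width = 2*z*sigma/sqrt(n)
2*z*sigma = 2 * 1.96 * 22.02 = 86.3184
sqrt(151) ≈ 12.288206
width = 86.3184 / 12.288206 ≈ 7.024492

7.0245


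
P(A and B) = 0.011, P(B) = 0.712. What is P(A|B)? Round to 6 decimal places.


P(A|B) = P(A and B) / P(B) = 0.011 / 0.712 = 11/712 ≈ 0.01544944

0.015449


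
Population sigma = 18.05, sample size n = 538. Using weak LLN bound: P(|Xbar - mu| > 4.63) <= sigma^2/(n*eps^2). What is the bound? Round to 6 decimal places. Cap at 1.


bound = min(1, sigma^2/(n*eps^2))
sigma^2 = 18.05^2 = 325.8025
n*eps^2 = 538 * 4.63^2 = 538 * 21.4369 = 11533.0522
sigma^2/(n*eps^2) = 325.8025 / 11533.0522 ≈ 0.02824946

0.028249


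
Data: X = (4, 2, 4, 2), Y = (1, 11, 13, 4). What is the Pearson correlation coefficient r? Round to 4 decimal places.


r = sum((xi-xbar)(yi-ybar)) / sqrt(sum((xi-xbar)^2) * sum((yi-ybar)^2))
n = 4, xbar = 12/4 = 3, ybar = 29/4 = 7.25
Sxy = sum((xi-xbar)(yi-ybar)) = -1
Sxx = sum((xi-xbar)^2) = 4
Syy = sum((yi-ybar)^2) = 96.75
sqrt(Sxx*Syy) ≈ 19.672316
r = Sxy / sqrt(Sxx*Syy) = -1 / 19.672316 ≈ -0.050833

-0.0508


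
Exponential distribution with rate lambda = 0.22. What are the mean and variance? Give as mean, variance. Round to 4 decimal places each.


mean = 1/lam, var = 1/lam^2
mean = 1 / 0.22 = 50/11 ≈ 4.545455
lam^2 = 0.22^2 = 0.0484
var = 1 / 0.0484 = 2500/121 ≈ 20.661157

4.5455, 20.6612


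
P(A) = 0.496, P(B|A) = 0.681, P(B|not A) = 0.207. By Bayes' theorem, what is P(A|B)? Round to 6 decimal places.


P(A|B) = P(B|A)*P(A) / P(B), P(B) = P(B|A)*P(A) + P(B|not A)*P(not A)
P(B|A)*P(A) = 0.681 * 0.496 = 0.337776
P(B|not A)*P(not A) = 0.207 * 0.504 = 0.104328
P(B) = 0.337776 + 0.104328 = 0.442104
P(A|B) = 0.337776 / 0.442104 ≈ 0.76401933

0.764019


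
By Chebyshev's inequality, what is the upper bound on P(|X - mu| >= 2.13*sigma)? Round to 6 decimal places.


P <= 1/k^2
k^2 = 2.13^2 = 4.5369
1/k^2 = 1 / 4.5369 ≈ 0.22041482

0.220415


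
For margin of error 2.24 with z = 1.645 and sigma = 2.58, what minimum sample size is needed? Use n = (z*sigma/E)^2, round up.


z*sigma/E = 1.645 * 2.58 / 2.24 = 6063/3200 ≈ 1.894688
(z*sigma/E)^2 ≈ 3.589841
round up: n = 4

4


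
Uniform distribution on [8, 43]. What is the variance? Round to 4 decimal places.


Var = (b-a)^2 / 12
(b-a)^2 = (43 - 8)^2 = 1225
Var = 1225/12 ≈ 102.083333

102.0833


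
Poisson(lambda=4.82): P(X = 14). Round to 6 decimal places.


P = e^(-lam) * lam^k / k!
e^(-4.82) ≈ 0.008066787
lam^k = 4.82^14 ≈ 3653074551.606898
k! = 14! = 87178291200
P = 0.008066787 * 3653074551.606898 / 87178291200 ≈ 0.000338

0.000338


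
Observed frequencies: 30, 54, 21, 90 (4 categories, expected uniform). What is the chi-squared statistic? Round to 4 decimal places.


chi2 = sum((O-E)^2/E), E = total/4
total = 195, E = 195/4 = 48.75
(30 - 48.75)^2 / 48.75 = 351.5625 / 48.75 = 375/52 ≈ 7.211538
(54 - 48.75)^2 / 48.75 = 27.5625 / 48.75 = 147/260 ≈ 0.565385
(21 - 48.75)^2 / 48.75 = 770.0625 / 48.75 = 4107/260 ≈ 15.796154
(90 - 48.75)^2 / 48.75 = 1701.5625 / 48.75 = 1815/52 ≈ 34.903846
chi2 = 3801/65 ≈ 58.476923

58.4769


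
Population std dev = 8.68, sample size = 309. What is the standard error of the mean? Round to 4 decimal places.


SE = sigma / sqrt(n)
sqrt(309) ≈ 17.578396
SE = 8.68 / 17.578396 ≈ 0.493788

0.4938


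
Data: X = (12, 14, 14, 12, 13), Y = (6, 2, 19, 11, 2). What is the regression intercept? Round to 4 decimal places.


a = ybar - b*xbar, where b = sum((xi-xbar)(yi-ybar)) / sum((xi-xbar)^2)
n = 5, xbar = 65/5 = 13, ybar = 40/5 = 8
Sxy = sum((xi-xbar)(yi-ybar)) = 4
Sxx = sum((xi-xbar)^2) = 4
b = Sxy / Sxx = 1
a = 8 - 1 * 13 = -5

-5.0000


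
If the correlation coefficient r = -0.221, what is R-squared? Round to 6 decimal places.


R^2 = r^2 = (-0.221)^2 = 0.048841

0.048841


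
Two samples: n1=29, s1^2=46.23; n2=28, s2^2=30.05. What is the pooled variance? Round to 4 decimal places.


sp^2 = ((n1-1)*s1^2 + (n2-1)*s2^2)/(n1+n2-2)
(n1-1)*s1^2 = 28 * 46.23 = 1294.44
(n2-1)*s2^2 = 27 * 30.05 = 811.35
numerator = 1294.44 + 811.35 = 2105.79
n1+n2-2 = 55
sp^2 = 2105.79 / 55 = 210579/5500 ≈ 38.287091

38.2871


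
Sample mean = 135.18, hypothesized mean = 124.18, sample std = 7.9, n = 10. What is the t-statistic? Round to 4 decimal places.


t = (xbar - mu0) / (s/sqrt(n))
xbar - mu0 = 135.18 - 124.18 = 11
sqrt(10) ≈ 3.16227766
s/sqrt(n) = 7.9 / 3.16227766 ≈ 2.49819935
t = 11 / 2.49819935 ≈ 4.403171

4.4032


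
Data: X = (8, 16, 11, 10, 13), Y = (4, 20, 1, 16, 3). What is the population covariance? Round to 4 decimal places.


Cov = (1/n)*sum((xi-xbar)(yi-ybar))
n = 5, xbar = 58/5 = 11.6, ybar = 44/5 = 8.8
sum((xi-xbar)(yi-ybar)) = 51.6
Cov = 51.6 / 5 = 10.32

10.3200


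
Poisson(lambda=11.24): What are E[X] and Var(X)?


E[X] = Var(X) = lambda = 11.24

11.24, 11.24


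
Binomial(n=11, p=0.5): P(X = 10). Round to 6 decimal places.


P = C(n,k) * p^k * (1-p)^(n-k)
C(11,10) = 11
p^k = 0.5^10 = 0.0009765625
(1-p)^(n-k) = 0.5^1 = 0.5
P = 11 * 0.0009765625 * 0.5 = 11/2048 ≈ 0.005371

0.005371


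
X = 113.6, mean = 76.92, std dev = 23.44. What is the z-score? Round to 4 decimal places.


z = (X - mu) / sigma
X - mu = 113.6 - 76.92 = 36.68
z = 36.68 / 23.44 = 917/586 ≈ 1.564846

1.5648


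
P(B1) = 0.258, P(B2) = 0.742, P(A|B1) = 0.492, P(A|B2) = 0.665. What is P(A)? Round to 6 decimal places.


P(A) = P(A|B1)*P(B1) + P(A|B2)*P(B2)
P(A|B1)*P(B1) = 0.492 * 0.258 = 0.126936
P(A|B2)*P(B2) = 0.665 * 0.742 = 0.49343
P(A) = 0.126936 + 0.49343 = 0.620366

0.620366


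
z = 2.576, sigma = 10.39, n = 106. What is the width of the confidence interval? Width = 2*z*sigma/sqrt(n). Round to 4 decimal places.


width = 2*z*sigma/sqrt(n)
2*z*sigma = 2 * 2.576 * 10.39 = 53.52928
sqrt(106) ≈ 10.295630
width = 53.52928 / 10.295630 ≈ 5.199223

5.1992


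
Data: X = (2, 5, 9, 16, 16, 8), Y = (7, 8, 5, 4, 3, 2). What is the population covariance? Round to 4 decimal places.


Cov = (1/n)*sum((xi-xbar)(yi-ybar))
n = 6, xbar = 56/6 = 28/3 ≈ 9.333333, ybar = 29/6 ≈ 4.833333
sum((xi-xbar)(yi-ybar)) = -131/3 ≈ -43.666667
Cov = -43.666667 / 6 = -131/18 ≈ -7.277778

-7.2778


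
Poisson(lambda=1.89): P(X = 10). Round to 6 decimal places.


P = e^(-lam) * lam^k / k!
e^(-1.89) ≈ 0.1510718
lam^k = 1.89^10 ≈ 581.591488
k! = 10! = 3628800
P = 0.1510718 * 581.591488 / 3628800 ≈ 0.000024

0.000024


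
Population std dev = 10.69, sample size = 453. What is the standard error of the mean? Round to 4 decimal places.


SE = sigma / sqrt(n)
sqrt(453) ≈ 21.283797
SE = 10.69 / 21.283797 ≈ 0.502260

0.5023


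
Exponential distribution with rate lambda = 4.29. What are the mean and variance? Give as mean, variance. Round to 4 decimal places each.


mean = 1/lam, var = 1/lam^2
mean = 1 / 4.29 = 100/429 ≈ 0.233100
lam^2 = 4.29^2 = 18.4041
var = 1 / 18.4041 ≈ 0.054336

0.2331, 0.0543


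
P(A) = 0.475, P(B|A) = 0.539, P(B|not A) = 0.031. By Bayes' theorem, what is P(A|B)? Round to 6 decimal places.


P(A|B) = P(B|A)*P(A) / P(B), P(B) = P(B|A)*P(A) + P(B|not A)*P(not A)
P(B|A)*P(A) = 0.539 * 0.475 = 0.256025
P(B|not A)*P(not A) = 0.031 * 0.525 = 0.016275
P(B) = 0.256025 + 0.016275 = 0.2723
P(A|B) = 0.256025 / 0.2723 = 1463/1556 ≈ 0.94023136

0.940231


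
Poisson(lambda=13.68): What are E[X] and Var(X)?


E[X] = Var(X) = lambda = 13.68

13.68, 13.68


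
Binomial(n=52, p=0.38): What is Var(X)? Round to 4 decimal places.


Var = n*p*(1-p) = 52 * 0.38 * 0.62 = 12.2512

12.2512


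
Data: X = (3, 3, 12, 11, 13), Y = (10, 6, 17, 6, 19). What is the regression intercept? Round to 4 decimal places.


a = ybar - b*xbar, where b = sum((xi-xbar)(yi-ybar)) / sum((xi-xbar)^2)
n = 5, xbar = 42/5 = 8.4, ybar = 58/5 = 11.6
Sxy = sum((xi-xbar)(yi-ybar)) = 77.8
Sxx = sum((xi-xbar)^2) = 99.2
b = Sxy / Sxx = 389/496 ≈ 0.784274
a = 11.6 - 0.784274 * 8.4 = 1243/248 ≈ 5.012097

5.0121


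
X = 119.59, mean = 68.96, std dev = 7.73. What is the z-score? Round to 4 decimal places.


z = (X - mu) / sigma
X - mu = 119.59 - 68.96 = 50.63
z = 50.63 / 7.73 = 5063/773 ≈ 6.549806

6.5498


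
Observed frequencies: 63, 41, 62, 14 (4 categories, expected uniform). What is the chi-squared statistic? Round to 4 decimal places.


chi2 = sum((O-E)^2/E), E = total/4
total = 180, E = 180/4 = 45
(63 - 45)^2 / 45 = 324 / 45 = 7.2
(41 - 45)^2 / 45 = 16 / 45 = 16/45 ≈ 0.355556
(62 - 45)^2 / 45 = 289 / 45 = 289/45 ≈ 6.422222
(14 - 45)^2 / 45 = 961 / 45 = 961/45 ≈ 21.355556
chi2 = 106/3 ≈ 35.333333

35.3333


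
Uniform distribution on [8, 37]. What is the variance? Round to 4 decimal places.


Var = (b-a)^2 / 12
(b-a)^2 = (37 - 8)^2 = 841
Var = 841/12 ≈ 70.083333

70.0833


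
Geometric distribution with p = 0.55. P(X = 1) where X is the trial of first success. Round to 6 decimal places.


P = (1-p)^(k-1) * p
(1-p)^(k-1) = 0.45^0 = 1
P = 1 * 0.55 = 0.55

0.550000


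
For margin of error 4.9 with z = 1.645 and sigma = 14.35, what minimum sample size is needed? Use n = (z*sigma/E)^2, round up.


z*sigma/E = 1.645 * 14.35 / 4.9 = 4.8175
(z*sigma/E)^2 ≈ 23.208306
round up: n = 24

24


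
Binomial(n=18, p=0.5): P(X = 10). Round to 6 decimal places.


P = C(n,k) * p^k * (1-p)^(n-k)
C(18,10) = 43758
p^k = 0.5^10 = 0.0009765625
(1-p)^(n-k) = 0.5^8 = 0.00390625
P = 43758 * 0.0009765625 * 0.00390625 ≈ 0.166924

0.166924


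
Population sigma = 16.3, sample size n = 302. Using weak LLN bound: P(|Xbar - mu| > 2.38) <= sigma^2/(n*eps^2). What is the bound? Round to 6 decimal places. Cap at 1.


bound = min(1, sigma^2/(n*eps^2))
sigma^2 = 16.3^2 = 265.69
n*eps^2 = 302 * 2.38^2 = 302 * 5.6644 = 1710.6488
sigma^2/(n*eps^2) = 265.69 / 1710.6488 ≈ 0.15531534

0.155315


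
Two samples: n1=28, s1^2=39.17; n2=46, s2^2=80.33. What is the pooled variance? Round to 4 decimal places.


sp^2 = ((n1-1)*s1^2 + (n2-1)*s2^2)/(n1+n2-2)
(n1-1)*s1^2 = 27 * 39.17 = 1057.59
(n2-1)*s2^2 = 45 * 80.33 = 3614.85
numerator = 1057.59 + 3614.85 = 4672.44
n1+n2-2 = 72
sp^2 = 4672.44 / 72 = 64.895

64.8950


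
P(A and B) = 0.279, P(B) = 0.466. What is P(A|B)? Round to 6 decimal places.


P(A|B) = P(A and B) / P(B) = 0.279 / 0.466 = 279/466 ≈ 0.59871245

0.598712


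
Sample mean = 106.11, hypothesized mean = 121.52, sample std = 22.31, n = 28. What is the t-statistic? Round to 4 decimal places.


t = (xbar - mu0) / (s/sqrt(n))
xbar - mu0 = 106.11 - 121.52 = -15.41
sqrt(28) ≈ 5.29150262
s/sqrt(n) = 22.31 / 5.29150262 ≈ 4.21619370
t = -15.41 / 4.21619370 ≈ -3.654955

-3.6550


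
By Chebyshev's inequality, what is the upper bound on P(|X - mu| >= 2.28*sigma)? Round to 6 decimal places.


P <= 1/k^2
k^2 = 2.28^2 = 5.1984
1/k^2 = 1 / 5.1984 = 625/3249 ≈ 0.19236688

0.192367


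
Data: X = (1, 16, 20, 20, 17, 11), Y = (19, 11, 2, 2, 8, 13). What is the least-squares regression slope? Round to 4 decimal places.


b = sum((xi-xbar)(yi-ybar)) / sum((xi-xbar)^2)
n = 6, xbar = 85/6 ≈ 14.166667, ybar = 55/6 ≈ 9.166667
Sxy = sum((xi-xbar)(yi-ybar)) = -1351/6 ≈ -225.166667
Sxx = sum((xi-xbar)^2) = 1577/6 ≈ 262.833333
b = Sxy / Sxx = -1351/1577 ≈ -0.856690

-0.8567


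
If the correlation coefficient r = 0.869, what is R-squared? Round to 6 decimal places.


R^2 = r^2 = (0.869)^2 = 0.755161

0.755161


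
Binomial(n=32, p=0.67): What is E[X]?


E[X] = n*p = 32 * 0.67 = 21.44

21.44


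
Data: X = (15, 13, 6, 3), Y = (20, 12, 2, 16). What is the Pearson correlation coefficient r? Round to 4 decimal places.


r = sum((xi-xbar)(yi-ybar)) / sqrt(sum((xi-xbar)^2) * sum((yi-ybar)^2))
n = 4, xbar = 37/4 = 9.25, ybar = 50/4 = 12.5
Sxy = sum((xi-xbar)(yi-ybar)) = 53.5
Sxx = sum((xi-xbar)^2) = 96.75
Syy = sum((yi-ybar)^2) = 179
sqrt(Sxx*Syy) ≈ 131.598822
r = Sxy / sqrt(Sxx*Syy) = 53.5 / 131.598822 ≈ 0.406539

0.4065


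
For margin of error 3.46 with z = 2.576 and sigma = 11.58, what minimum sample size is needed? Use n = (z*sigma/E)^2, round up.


z*sigma/E = 2.576 * 11.58 / 3.46 ≈ 8.621410
(z*sigma/E)^2 ≈ 74.328717
round up: n = 75

75


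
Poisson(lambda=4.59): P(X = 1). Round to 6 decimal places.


P = e^(-lam) * lam^k / k!
e^(-4.59) ≈ 0.01015286
lam^k = 4.59^1 = 4.59
k! = 1! = 1
P = 0.01015286 * 4.59 / 1 ≈ 0.046602

0.046602


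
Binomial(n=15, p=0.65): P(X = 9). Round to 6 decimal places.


P = C(n,k) * p^k * (1-p)^(n-k)
C(15,9) = 5005
p^k = 0.65^9 ≈ 0.02071191
(1-p)^(n-k) = 0.35^6 ≈ 0.001838266
P = 5005 * 0.02071191 * 0.001838266 ≈ 0.190560

0.190560


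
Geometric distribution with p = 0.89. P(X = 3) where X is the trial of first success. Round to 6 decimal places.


P = (1-p)^(k-1) * p
(1-p)^(k-1) = 0.11^2 = 0.0121
P = 0.0121 * 0.89 = 0.010769

0.010769


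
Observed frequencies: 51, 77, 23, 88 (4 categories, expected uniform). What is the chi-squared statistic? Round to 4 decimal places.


chi2 = sum((O-E)^2/E), E = total/4
total = 239, E = 239/4 = 59.75
(51 - 59.75)^2 / 59.75 = 76.5625 / 59.75 = 1225/956 ≈ 1.281381
(77 - 59.75)^2 / 59.75 = 297.5625 / 59.75 = 4761/956 ≈ 4.980126
(23 - 59.75)^2 / 59.75 = 1350.5625 / 59.75 = 21609/956 ≈ 22.603556
(88 - 59.75)^2 / 59.75 = 798.0625 / 59.75 = 12769/956 ≈ 13.356695
chi2 = 10091/239 ≈ 42.221757

42.2218


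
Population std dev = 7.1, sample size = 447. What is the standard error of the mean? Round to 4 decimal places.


SE = sigma / sqrt(n)
sqrt(447) ≈ 21.142375
SE = 7.1 / 21.142375 ≈ 0.335818

0.3358


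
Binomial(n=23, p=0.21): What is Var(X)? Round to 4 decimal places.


Var = n*p*(1-p) = 23 * 0.21 * 0.79 = 3.8157

3.8157


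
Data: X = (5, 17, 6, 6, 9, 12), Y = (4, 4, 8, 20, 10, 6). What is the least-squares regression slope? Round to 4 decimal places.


b = sum((xi-xbar)(yi-ybar)) / sum((xi-xbar)^2)
n = 6, xbar = 55/6 ≈ 9.166667, ybar = 52/6 = 26/3 ≈ 8.666667
Sxy = sum((xi-xbar)(yi-ybar)) = -176/3 ≈ -58.666667
Sxx = sum((xi-xbar)^2) = 641/6 ≈ 106.833333
b = Sxy / Sxx = -352/641 ≈ -0.549142

-0.5491


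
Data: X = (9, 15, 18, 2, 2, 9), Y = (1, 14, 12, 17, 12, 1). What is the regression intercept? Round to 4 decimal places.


a = ybar - b*xbar, where b = sum((xi-xbar)(yi-ybar)) / sum((xi-xbar)^2)
n = 6, xbar = 55/6 ≈ 9.166667, ybar = 57/6 = 9.5
Sxy = sum((xi-xbar)(yi-ybar)) = -20.5
Sxx = sum((xi-xbar)^2) = 1289/6 ≈ 214.833333
b = Sxy / Sxx = -123/1289 ≈ -0.095423
a = 9.5 - (-0.095423) * 9.166667 = 13373/1289 ≈ 10.374709

10.3747


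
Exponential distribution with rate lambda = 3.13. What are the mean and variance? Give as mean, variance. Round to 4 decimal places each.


mean = 1/lam, var = 1/lam^2
mean = 1 / 3.13 = 100/313 ≈ 0.319489
lam^2 = 3.13^2 = 9.7969
var = 1 / 9.7969 ≈ 0.102073

0.3195, 0.1021


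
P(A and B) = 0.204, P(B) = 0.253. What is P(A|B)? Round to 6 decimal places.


P(A|B) = P(A and B) / P(B) = 0.204 / 0.253 = 204/253 ≈ 0.80632411

0.806324


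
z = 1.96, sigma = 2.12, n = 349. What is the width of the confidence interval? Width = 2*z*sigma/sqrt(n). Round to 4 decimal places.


width = 2*z*sigma/sqrt(n)
2*z*sigma = 2 * 1.96 * 2.12 = 8.3104
sqrt(349) ≈ 18.681542
width = 8.3104 / 18.681542 ≈ 0.444846

0.4448


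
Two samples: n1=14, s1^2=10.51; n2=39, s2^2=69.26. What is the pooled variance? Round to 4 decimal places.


sp^2 = ((n1-1)*s1^2 + (n2-1)*s2^2)/(n1+n2-2)
(n1-1)*s1^2 = 13 * 10.51 = 136.63
(n2-1)*s2^2 = 38 * 69.26 = 2631.88
numerator = 136.63 + 2631.88 = 2768.51
n1+n2-2 = 51
sp^2 = 2768.51 / 51 = 276851/5100 ≈ 54.284510

54.2845


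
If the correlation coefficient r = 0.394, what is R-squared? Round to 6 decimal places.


R^2 = r^2 = (0.394)^2 = 0.155236

0.155236


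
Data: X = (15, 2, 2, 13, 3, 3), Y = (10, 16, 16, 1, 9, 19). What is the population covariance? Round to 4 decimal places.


Cov = (1/n)*sum((xi-xbar)(yi-ybar))
n = 6, xbar = 38/6 = 19/3 ≈ 6.333333, ybar = 71/6 ≈ 11.833333
sum((xi-xbar)(yi-ybar)) = -416/3 ≈ -138.666667
Cov = -138.666667 / 6 = -208/9 ≈ -23.111111

-23.1111


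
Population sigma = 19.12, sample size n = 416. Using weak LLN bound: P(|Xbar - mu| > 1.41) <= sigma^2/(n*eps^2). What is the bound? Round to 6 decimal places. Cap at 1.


bound = min(1, sigma^2/(n*eps^2))
sigma^2 = 19.12^2 = 365.5744
n*eps^2 = 416 * 1.41^2 = 416 * 1.9881 = 827.0496
sigma^2/(n*eps^2) = 365.5744 / 827.0496 ≈ 0.44202234

0.442022


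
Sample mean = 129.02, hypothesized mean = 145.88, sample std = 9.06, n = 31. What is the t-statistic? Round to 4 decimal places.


t = (xbar - mu0) / (s/sqrt(n))
xbar - mu0 = 129.02 - 145.88 = -16.86
sqrt(31) ≈ 5.56776436
s/sqrt(n) = 9.06 / 5.56776436 ≈ 1.62722404
t = -16.86 / 1.62722404 ≈ -10.361204

-10.3612


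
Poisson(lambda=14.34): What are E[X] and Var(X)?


E[X] = Var(X) = lambda = 14.34

14.34, 14.34


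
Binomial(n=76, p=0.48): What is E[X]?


E[X] = n*p = 76 * 0.48 = 36.48

36.48


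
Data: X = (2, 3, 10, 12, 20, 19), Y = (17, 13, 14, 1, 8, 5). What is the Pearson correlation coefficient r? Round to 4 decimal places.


r = sum((xi-xbar)(yi-ybar)) / sqrt(sum((xi-xbar)^2) * sum((yi-ybar)^2))
n = 6, xbar = 66/6 = 11, ybar = 58/6 = 29/3 ≈ 9.666667
Sxy = sum((xi-xbar)(yi-ybar)) = -158
Sxx = sum((xi-xbar)^2) = 292
Syy = sum((yi-ybar)^2) = 550/3 ≈ 183.333333
sqrt(Sxx*Syy) ≈ 231.372715
r = Sxy / sqrt(Sxx*Syy) = -158 / 231.372715 ≈ -0.682881

-0.6829


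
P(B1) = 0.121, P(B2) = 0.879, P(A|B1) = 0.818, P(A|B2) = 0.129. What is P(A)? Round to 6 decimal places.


P(A) = P(A|B1)*P(B1) + P(A|B2)*P(B2)
P(A|B1)*P(B1) = 0.818 * 0.121 = 0.098978
P(A|B2)*P(B2) = 0.129 * 0.879 = 0.113391
P(A) = 0.098978 + 0.113391 = 0.212369

0.212369


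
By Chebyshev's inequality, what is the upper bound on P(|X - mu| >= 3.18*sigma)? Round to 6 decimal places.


P <= 1/k^2
k^2 = 3.18^2 = 10.1124
1/k^2 = 1 / 10.1124 ≈ 0.09888849

0.098888


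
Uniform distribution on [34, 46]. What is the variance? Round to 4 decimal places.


Var = (b-a)^2 / 12
(b-a)^2 = (46 - 34)^2 = 144
Var = 144/12 = 12

12.0000


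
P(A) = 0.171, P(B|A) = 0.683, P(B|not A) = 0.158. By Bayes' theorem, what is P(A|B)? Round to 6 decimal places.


P(A|B) = P(B|A)*P(A) / P(B), P(B) = P(B|A)*P(A) + P(B|not A)*P(not A)
P(B|A)*P(A) = 0.683 * 0.171 = 0.116793
P(B|not A)*P(not A) = 0.158 * 0.829 = 0.130982
P(B) = 0.116793 + 0.130982 = 0.247775
P(A|B) = 0.116793 / 0.247775 ≈ 0.47136717

0.471367


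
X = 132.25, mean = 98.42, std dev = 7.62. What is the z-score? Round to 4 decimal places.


z = (X - mu) / sigma
X - mu = 132.25 - 98.42 = 33.83
z = 33.83 / 7.62 = 3383/762 ≈ 4.439633

4.4396


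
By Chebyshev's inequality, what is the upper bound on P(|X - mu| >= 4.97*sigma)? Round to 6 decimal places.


P <= 1/k^2
k^2 = 4.97^2 = 24.7009
1/k^2 = 1 / 24.7009 ≈ 0.04048435

0.040484


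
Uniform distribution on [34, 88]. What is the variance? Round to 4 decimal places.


Var = (b-a)^2 / 12
(b-a)^2 = (88 - 34)^2 = 2916
Var = 2916/12 = 243

243.0000


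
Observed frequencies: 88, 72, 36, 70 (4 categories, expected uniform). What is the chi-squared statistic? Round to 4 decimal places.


chi2 = sum((O-E)^2/E), E = total/4
total = 266, E = 266/4 = 66.5
(88 - 66.5)^2 / 66.5 = 462.25 / 66.5 = 1849/266 ≈ 6.951128
(72 - 66.5)^2 / 66.5 = 30.25 / 66.5 = 121/266 ≈ 0.454887
(36 - 66.5)^2 / 66.5 = 930.25 / 66.5 = 3721/266 ≈ 13.988722
(70 - 66.5)^2 / 66.5 = 12.25 / 66.5 = 7/38 ≈ 0.184211
chi2 = 410/19 ≈ 21.578947

21.5789


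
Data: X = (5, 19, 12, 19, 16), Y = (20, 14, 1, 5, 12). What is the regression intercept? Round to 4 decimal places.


a = ybar - b*xbar, where b = sum((xi-xbar)(yi-ybar)) / sum((xi-xbar)^2)
n = 5, xbar = 71/5 = 14.2, ybar = 52/5 = 10.4
Sxy = sum((xi-xbar)(yi-ybar)) = -73.4
Sxx = sum((xi-xbar)^2) = 138.8
b = Sxy / Sxx = -367/694 ≈ -0.528818
a = 10.4 - (-0.528818) * 14.2 = 12429/694 ≈ 17.909222

17.9092


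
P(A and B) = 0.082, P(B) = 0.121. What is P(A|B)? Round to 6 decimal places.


P(A|B) = P(A and B) / P(B) = 0.082 / 0.121 = 82/121 ≈ 0.67768595

0.677686


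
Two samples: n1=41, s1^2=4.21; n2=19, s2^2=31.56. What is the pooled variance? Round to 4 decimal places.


sp^2 = ((n1-1)*s1^2 + (n2-1)*s2^2)/(n1+n2-2)
(n1-1)*s1^2 = 40 * 4.21 = 168.4
(n2-1)*s2^2 = 18 * 31.56 = 568.08
numerator = 168.4 + 568.08 = 736.48
n1+n2-2 = 58
sp^2 = 736.48 / 58 = 9206/725 ≈ 12.697931

12.6979


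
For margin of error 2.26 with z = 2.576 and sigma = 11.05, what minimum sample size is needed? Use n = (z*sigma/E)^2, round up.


z*sigma/E = 2.576 * 11.05 / 2.26 = 35581/2825 ≈ 12.595044
(z*sigma/E)^2 ≈ 158.635140
round up: n = 159

159


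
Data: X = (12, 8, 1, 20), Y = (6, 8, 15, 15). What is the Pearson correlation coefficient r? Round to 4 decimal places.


r = sum((xi-xbar)(yi-ybar)) / sqrt(sum((xi-xbar)^2) * sum((yi-ybar)^2))
n = 4, xbar = 41/4 = 10.25, ybar = 44/4 = 11
Sxy = sum((xi-xbar)(yi-ybar)) = 0
Sxx = sum((xi-xbar)^2) = 188.75
Syy = sum((yi-ybar)^2) = 66
sqrt(Sxx*Syy) ≈ 111.613171
r = Sxy / sqrt(Sxx*Syy) = 0 / 111.613171 ≈ 0.000000

0.0000


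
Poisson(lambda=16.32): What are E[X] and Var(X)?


E[X] = Var(X) = lambda = 16.32

16.32, 16.32


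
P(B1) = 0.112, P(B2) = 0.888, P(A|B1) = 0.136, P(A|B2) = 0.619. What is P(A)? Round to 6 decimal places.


P(A) = P(A|B1)*P(B1) + P(A|B2)*P(B2)
P(A|B1)*P(B1) = 0.136 * 0.112 = 0.015232
P(A|B2)*P(B2) = 0.619 * 0.888 = 0.549672
P(A) = 0.015232 + 0.549672 = 0.564904

0.564904


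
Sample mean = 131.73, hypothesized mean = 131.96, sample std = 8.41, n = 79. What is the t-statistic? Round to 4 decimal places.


t = (xbar - mu0) / (s/sqrt(n))
xbar - mu0 = 131.73 - 131.96 = -0.23
sqrt(79) ≈ 8.88819442
s/sqrt(n) = 8.41 / 8.88819442 ≈ 0.94619892
t = -0.23 / 0.94619892 ≈ -0.243078

-0.2431


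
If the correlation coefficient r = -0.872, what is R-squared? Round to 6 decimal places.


R^2 = r^2 = (-0.872)^2 = 0.760384

0.760384


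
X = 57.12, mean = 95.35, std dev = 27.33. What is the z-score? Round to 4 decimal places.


z = (X - mu) / sigma
X - mu = 57.12 - 95.35 = -38.23
z = -38.23 / 27.33 = -3823/2733 ≈ -1.398829

-1.3988


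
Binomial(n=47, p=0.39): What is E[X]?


E[X] = n*p = 47 * 0.39 = 18.33

18.33


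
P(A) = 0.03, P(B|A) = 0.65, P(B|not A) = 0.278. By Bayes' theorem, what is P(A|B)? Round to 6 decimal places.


P(A|B) = P(B|A)*P(A) / P(B), P(B) = P(B|A)*P(A) + P(B|not A)*P(not A)
P(B|A)*P(A) = 0.65 * 0.03 = 0.0195
P(B|not A)*P(not A) = 0.278 * 0.97 = 0.26966
P(B) = 0.0195 + 0.26966 = 0.28916
P(A|B) = 0.0195 / 0.28916 ≈ 0.06743671

0.067437


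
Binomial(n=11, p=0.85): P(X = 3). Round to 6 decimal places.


P = C(n,k) * p^k * (1-p)^(n-k)
C(11,3) = 165
p^k = 0.85^3 = 0.614125
(1-p)^(n-k) = 0.15^8 ≈ 0.0000002562891
P = 165 * 0.614125 * 0.0000002562891 ≈ 0.000026

0.000026


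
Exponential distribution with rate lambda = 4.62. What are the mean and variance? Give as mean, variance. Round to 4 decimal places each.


mean = 1/lam, var = 1/lam^2
mean = 1 / 4.62 = 50/231 ≈ 0.216450
lam^2 = 4.62^2 = 21.3444
var = 1 / 21.3444 ≈ 0.046851

0.2165, 0.0469


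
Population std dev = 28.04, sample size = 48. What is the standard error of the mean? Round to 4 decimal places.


SE = sigma / sqrt(n)
sqrt(48) ≈ 6.928203
SE = 28.04 / 6.928203 ≈ 4.047225

4.0472


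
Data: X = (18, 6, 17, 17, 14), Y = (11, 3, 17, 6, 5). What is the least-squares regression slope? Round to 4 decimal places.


b = sum((xi-xbar)(yi-ybar)) / sum((xi-xbar)^2)
n = 5, xbar = 72/5 = 14.4, ybar = 42/5 = 8.4
Sxy = sum((xi-xbar)(yi-ybar)) = 72.2
Sxx = sum((xi-xbar)^2) = 97.2
b = Sxy / Sxx = 361/486 ≈ 0.742798

0.7428


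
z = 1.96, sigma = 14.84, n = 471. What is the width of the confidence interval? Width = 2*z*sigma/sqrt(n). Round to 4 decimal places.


width = 2*z*sigma/sqrt(n)
2*z*sigma = 2 * 1.96 * 14.84 = 58.1728
sqrt(471) ≈ 21.702534
width = 58.1728 / 21.702534 ≈ 2.680461

2.6805


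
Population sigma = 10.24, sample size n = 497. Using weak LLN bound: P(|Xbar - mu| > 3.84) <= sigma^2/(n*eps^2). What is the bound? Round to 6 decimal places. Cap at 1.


bound = min(1, sigma^2/(n*eps^2))
sigma^2 = 10.24^2 = 104.8576
n*eps^2 = 497 * 3.84^2 = 497 * 14.7456 = 7328.5632
sigma^2/(n*eps^2) = 104.8576 / 7328.5632 = 64/4473 ≈ 0.01430807

0.014308


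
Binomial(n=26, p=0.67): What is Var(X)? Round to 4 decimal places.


Var = n*p*(1-p) = 26 * 0.67 * 0.33 = 5.7486

5.7486


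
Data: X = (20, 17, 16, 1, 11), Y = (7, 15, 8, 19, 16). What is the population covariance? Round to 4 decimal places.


Cov = (1/n)*sum((xi-xbar)(yi-ybar))
n = 5, xbar = 65/5 = 13, ybar = 65/5 = 13
sum((xi-xbar)(yi-ybar)) = -127
Cov = -127 / 5 = -25.4

-25.4000


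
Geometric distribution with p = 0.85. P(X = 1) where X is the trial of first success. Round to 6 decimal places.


P = (1-p)^(k-1) * p
(1-p)^(k-1) = 0.15^0 = 1
P = 1 * 0.85 = 0.85

0.850000


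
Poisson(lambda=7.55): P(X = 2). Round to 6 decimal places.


P = e^(-lam) * lam^k / k!
e^(-7.55) ≈ 0.0005261101
lam^k = 7.55^2 = 57.0025
k! = 2! = 2
P = 0.0005261101 * 57.0025 / 2 ≈ 0.014995

0.014995


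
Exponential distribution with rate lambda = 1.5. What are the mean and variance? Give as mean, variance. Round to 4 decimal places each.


mean = 1/lam, var = 1/lam^2
mean = 1 / 1.5 = 2/3 ≈ 0.666667
lam^2 = 1.5^2 = 2.25
var = 1 / 2.25 = 4/9 ≈ 0.444444

0.6667, 0.4444


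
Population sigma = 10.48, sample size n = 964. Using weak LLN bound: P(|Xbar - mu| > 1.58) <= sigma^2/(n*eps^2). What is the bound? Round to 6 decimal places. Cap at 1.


bound = min(1, sigma^2/(n*eps^2))
sigma^2 = 10.48^2 = 109.8304
n*eps^2 = 964 * 1.58^2 = 964 * 2.4964 = 2406.5296
sigma^2/(n*eps^2) = 109.8304 / 2406.5296 ≈ 0.04563850

0.045638


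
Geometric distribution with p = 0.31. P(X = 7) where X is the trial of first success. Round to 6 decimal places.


P = (1-p)^(k-1) * p
(1-p)^(k-1) = 0.69^6 ≈ 0.1079182
P = 0.1079182 * 0.31 ≈ 0.03345463

0.033455


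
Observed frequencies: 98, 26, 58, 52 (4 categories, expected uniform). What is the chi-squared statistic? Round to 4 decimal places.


chi2 = sum((O-E)^2/E), E = total/4
total = 234, E = 234/4 = 58.5
(98 - 58.5)^2 / 58.5 = 1560.25 / 58.5 = 6241/234 ≈ 26.670940
(26 - 58.5)^2 / 58.5 = 1056.25 / 58.5 = 325/18 ≈ 18.055556
(58 - 58.5)^2 / 58.5 = 0.25 / 58.5 = 1/234 ≈ 0.004274
(52 - 58.5)^2 / 58.5 = 42.25 / 58.5 = 13/18 ≈ 0.722222
chi2 = 5318/117 ≈ 45.452991

45.4530


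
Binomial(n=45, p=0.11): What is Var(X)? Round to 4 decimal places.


Var = n*p*(1-p) = 45 * 0.11 * 0.89 = 4.4055

4.4055


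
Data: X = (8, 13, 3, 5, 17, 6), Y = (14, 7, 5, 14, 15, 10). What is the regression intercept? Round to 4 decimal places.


a = ybar - b*xbar, where b = sum((xi-xbar)(yi-ybar)) / sum((xi-xbar)^2)
n = 6, xbar = 52/6 = 26/3 ≈ 8.666667, ybar = 65/6 ≈ 10.833333
Sxy = sum((xi-xbar)(yi-ybar)) = 119/3 ≈ 39.666667
Sxx = sum((xi-xbar)^2) = 424/3 ≈ 141.333333
b = Sxy / Sxx = 119/424 ≈ 0.280660
a = 10.833333 - 0.280660 * 8.666667 = 1781/212 ≈ 8.400943

8.4009


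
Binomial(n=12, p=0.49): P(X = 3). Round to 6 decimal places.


P = C(n,k) * p^k * (1-p)^(n-k)
C(12,3) = 220
p^k = 0.49^3 = 0.117649
(1-p)^(n-k) = 0.51^9 ≈ 0.002334165
P = 220 * 0.117649 * 0.002334165 ≈ 0.060415

0.060415


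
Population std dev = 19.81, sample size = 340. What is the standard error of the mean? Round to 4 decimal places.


SE = sigma / sqrt(n)
sqrt(340) ≈ 18.439089
SE = 19.81 / 18.439089 ≈ 1.074348

1.0743


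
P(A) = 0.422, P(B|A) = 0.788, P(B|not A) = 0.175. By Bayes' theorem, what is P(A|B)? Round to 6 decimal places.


P(A|B) = P(B|A)*P(A) / P(B), P(B) = P(B|A)*P(A) + P(B|not A)*P(not A)
P(B|A)*P(A) = 0.788 * 0.422 = 0.332536
P(B|not A)*P(not A) = 0.175 * 0.578 = 0.10115
P(B) = 0.332536 + 0.10115 = 0.433686
P(A|B) = 0.332536 / 0.433686 ≈ 0.76676674

0.766767


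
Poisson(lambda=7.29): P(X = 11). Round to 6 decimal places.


P = e^(-lam) * lam^k / k!
e^(-7.29) ≈ 0.0006823281
lam^k = 7.29^11 ≈ 3090315438.263261
k! = 11! = 39916800
P = 0.0006823281 * 3090315438.263261 / 39916800 ≈ 0.052825

0.052825


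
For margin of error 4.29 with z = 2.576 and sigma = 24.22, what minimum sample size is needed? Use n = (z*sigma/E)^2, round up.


z*sigma/E = 2.576 * 24.22 / 4.29 ≈ 14.543291
(z*sigma/E)^2 ≈ 211.507324
round up: n = 212

212


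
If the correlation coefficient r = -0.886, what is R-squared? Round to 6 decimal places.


R^2 = r^2 = (-0.886)^2 = 0.784996

0.784996


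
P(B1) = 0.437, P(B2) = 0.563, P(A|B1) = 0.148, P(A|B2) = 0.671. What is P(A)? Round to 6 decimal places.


P(A) = P(A|B1)*P(B1) + P(A|B2)*P(B2)
P(A|B1)*P(B1) = 0.148 * 0.437 = 0.064676
P(A|B2)*P(B2) = 0.671 * 0.563 = 0.377773
P(A) = 0.064676 + 0.377773 = 0.442449

0.442449


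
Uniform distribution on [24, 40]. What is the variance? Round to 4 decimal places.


Var = (b-a)^2 / 12
(b-a)^2 = (40 - 24)^2 = 256
Var = 256/12 ≈ 21.333333

21.3333


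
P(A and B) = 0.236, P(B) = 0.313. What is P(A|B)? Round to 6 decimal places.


P(A|B) = P(A and B) / P(B) = 0.236 / 0.313 = 236/313 ≈ 0.75399361

0.753994


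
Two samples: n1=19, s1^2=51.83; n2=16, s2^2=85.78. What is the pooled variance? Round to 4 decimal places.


sp^2 = ((n1-1)*s1^2 + (n2-1)*s2^2)/(n1+n2-2)
(n1-1)*s1^2 = 18 * 51.83 = 932.94
(n2-1)*s2^2 = 15 * 85.78 = 1286.7
numerator = 932.94 + 1286.7 = 2219.64
n1+n2-2 = 33
sp^2 = 2219.64 / 33 = 18497/275 ≈ 67.261818

67.2618


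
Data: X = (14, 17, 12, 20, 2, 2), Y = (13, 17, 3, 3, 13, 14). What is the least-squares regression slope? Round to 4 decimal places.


b = sum((xi-xbar)(yi-ybar)) / sum((xi-xbar)^2)
n = 6, xbar = 67/6 ≈ 11.166667, ybar = 63/6 = 10.5
Sxy = sum((xi-xbar)(yi-ybar)) = -82.5
Sxx = sum((xi-xbar)^2) = 1733/6 ≈ 288.833333
b = Sxy / Sxx = -495/1733 ≈ -0.285632

-0.2856


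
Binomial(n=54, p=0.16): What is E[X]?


E[X] = n*p = 54 * 0.16 = 8.64

8.64


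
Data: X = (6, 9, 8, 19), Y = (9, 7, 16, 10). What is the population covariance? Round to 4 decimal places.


Cov = (1/n)*sum((xi-xbar)(yi-ybar))
n = 4, xbar = 42/4 = 10.5, ybar = 42/4 = 10.5
sum((xi-xbar)(yi-ybar)) = -6
Cov = -6 / 4 = -1.5

-1.5000


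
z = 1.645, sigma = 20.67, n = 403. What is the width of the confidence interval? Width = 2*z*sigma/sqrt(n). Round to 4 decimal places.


width = 2*z*sigma/sqrt(n)
2*z*sigma = 2 * 1.645 * 20.67 = 68.0043
sqrt(403) ≈ 20.074860
width = 68.0043 / 20.074860 ≈ 3.387535

3.3875


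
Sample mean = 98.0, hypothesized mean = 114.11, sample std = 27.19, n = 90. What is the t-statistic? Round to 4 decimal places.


t = (xbar - mu0) / (s/sqrt(n))
xbar - mu0 = 98.0 - 114.11 = -16.11
sqrt(90) ≈ 9.48683298
s/sqrt(n) = 27.19 / 9.48683298 ≈ 2.86607765
t = -16.11 / 2.86607765 ≈ -5.620922

-5.6209


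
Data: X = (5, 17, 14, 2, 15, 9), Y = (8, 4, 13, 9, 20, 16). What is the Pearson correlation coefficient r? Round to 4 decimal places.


r = sum((xi-xbar)(yi-ybar)) / sqrt(sum((xi-xbar)^2) * sum((yi-ybar)^2))
n = 6, xbar = 62/6 = 31/3 ≈ 10.333333, ybar = 70/6 = 35/3 ≈ 11.666667
Sxy = sum((xi-xbar)(yi-ybar)) = 86/3 ≈ 28.666667
Sxx = sum((xi-xbar)^2) = 538/3 ≈ 179.333333
Syy = sum((yi-ybar)^2) = 508/3 ≈ 169.333333
sqrt(Sxx*Syy) ≈ 174.261617
r = Sxy / sqrt(Sxx*Syy) = 28.666667 / 174.261617 ≈ 0.164504

0.1645


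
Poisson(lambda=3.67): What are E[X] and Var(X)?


E[X] = Var(X) = lambda = 3.67

3.67, 3.67


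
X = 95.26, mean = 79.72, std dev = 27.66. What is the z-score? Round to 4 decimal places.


z = (X - mu) / sigma
X - mu = 95.26 - 79.72 = 15.54
z = 15.54 / 27.66 = 259/461 ≈ 0.561822

0.5618


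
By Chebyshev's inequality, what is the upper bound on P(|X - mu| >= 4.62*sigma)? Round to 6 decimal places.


P <= 1/k^2
k^2 = 4.62^2 = 21.3444
1/k^2 = 1 / 21.3444 ≈ 0.04685070

0.046851
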